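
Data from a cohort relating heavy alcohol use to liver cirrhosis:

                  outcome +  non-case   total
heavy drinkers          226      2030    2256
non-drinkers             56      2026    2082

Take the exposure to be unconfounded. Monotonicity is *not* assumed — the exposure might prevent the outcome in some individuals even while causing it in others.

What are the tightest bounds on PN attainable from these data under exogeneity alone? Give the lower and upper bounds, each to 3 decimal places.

0.732 ≤ PN ≤ 1.000

p₁ = P(outcome | exposed) = 226/2256 = 0.10018
p₀ = P(outcome | unexposed) = 56/2082 = 0.026897
Under exogeneity alone the bounds on PN are max{0,(p₁−p₀)/p₁} ≤ PN ≤ min{1,(1−p₀)/p₁}.
  lower = (p₁ − p₀)/p₁ = 0.07328 / 0.10018 ≈ 0.7315
  upper = min{1, (1 − p₀)/p₁} = 0.9731 / 0.10018 ≈ 9.7138 → capped at 1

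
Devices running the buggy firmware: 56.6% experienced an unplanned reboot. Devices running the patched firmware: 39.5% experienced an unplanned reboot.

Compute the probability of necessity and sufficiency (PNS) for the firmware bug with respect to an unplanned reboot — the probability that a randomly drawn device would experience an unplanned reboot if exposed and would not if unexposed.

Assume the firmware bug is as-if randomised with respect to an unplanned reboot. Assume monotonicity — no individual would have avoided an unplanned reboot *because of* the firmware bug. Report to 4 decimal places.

PNS ≈ 0.1710

p₁ = 0.566, p₀ = 0.395.
Under exogeneity and monotonicity, PNS = p₁ − p₀.
PNS = 0.566 − 0.395 = 0.171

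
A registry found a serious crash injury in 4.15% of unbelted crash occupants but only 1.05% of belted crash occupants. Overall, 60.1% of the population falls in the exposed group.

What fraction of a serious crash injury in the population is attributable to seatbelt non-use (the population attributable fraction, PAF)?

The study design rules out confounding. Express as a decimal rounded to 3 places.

PAF ≈ 0.640

p₁ = 0.0415, p₀ = 0.0105.
Overall risk P(Y=1) = π·p₁ + (1−π)·p₀ = 0.601×0.0415 + 0.399×0.0105 = 0.029131.
Under exogeneity, PAF = [P(Y=1) − p₀] / P(Y=1).
PAF = (0.029131 − 0.0105) / 0.029131 ≈ 0.6396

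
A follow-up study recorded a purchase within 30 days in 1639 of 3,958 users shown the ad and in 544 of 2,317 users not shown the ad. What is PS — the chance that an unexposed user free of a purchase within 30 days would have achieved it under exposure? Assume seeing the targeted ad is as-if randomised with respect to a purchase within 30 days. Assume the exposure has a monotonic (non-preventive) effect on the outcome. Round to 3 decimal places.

PS ≈ 0.234

p₁ = P(outcome | exposed) = 1639/3958 = 0.4141
p₀ = P(outcome | unexposed) = 544/2317 = 0.23479
Under exogeneity and monotonicity, PS = (p₁ − p₀) / (1 − p₀).
PS = (0.4141 − 0.23479) / (1 − 0.23479) = 0.17931 / 0.76521 ≈ 0.2343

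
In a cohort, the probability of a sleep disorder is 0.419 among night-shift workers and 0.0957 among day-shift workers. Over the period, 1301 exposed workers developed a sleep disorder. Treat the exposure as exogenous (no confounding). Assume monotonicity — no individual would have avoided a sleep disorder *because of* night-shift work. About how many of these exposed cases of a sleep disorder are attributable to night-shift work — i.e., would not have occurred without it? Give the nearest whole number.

Let p₁ = 0.419, p₀ = 0.0957.
PN = (p₁ − p₀)/p₁ = (0.419 − 0.0957) / 0.419 ≈ 0.77160.
Attributable cases ≈ PN × (exposed cases) = 0.77160 × 1301 ≈ 1003.85.

about 1004 cases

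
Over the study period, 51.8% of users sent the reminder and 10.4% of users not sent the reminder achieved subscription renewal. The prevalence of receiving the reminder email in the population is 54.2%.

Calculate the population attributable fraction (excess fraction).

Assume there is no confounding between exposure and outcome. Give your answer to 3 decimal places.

p₁ = 0.518, p₀ = 0.104.
Overall risk P(Y=1) = π·p₁ + (1−π)·p₀ = 0.542×0.518 + 0.458×0.104 = 0.32839.
Under exogeneity, PAF = [P(Y=1) − p₀] / P(Y=1).
PAF = (0.32839 − 0.104) / 0.32839 ≈ 0.6833

PAF ≈ 0.683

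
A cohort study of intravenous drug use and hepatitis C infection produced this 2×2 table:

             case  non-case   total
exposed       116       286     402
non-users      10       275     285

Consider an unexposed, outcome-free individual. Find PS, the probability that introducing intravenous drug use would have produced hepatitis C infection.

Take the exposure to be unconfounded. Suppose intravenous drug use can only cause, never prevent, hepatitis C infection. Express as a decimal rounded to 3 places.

PS ≈ 0.263

p₁ = P(outcome | exposed) = 116/402 = 0.28856
p₀ = P(outcome | unexposed) = 10/285 = 0.035088
Under exogeneity and monotonicity, PS = (p₁ − p₀) / (1 − p₀).
PS = (0.28856 − 0.035088) / (1 − 0.035088) = 0.25347 / 0.96491 ≈ 0.2627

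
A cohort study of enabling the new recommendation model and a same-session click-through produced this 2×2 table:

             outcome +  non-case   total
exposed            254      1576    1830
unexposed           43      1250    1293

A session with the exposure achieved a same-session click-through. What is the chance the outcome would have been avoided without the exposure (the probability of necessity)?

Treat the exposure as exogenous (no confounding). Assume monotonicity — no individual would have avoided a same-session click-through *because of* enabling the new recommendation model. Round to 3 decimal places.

PN ≈ 0.760

p₁ = P(outcome | exposed) = 254/1830 = 0.1388
p₀ = P(outcome | unexposed) = 43/1293 = 0.033256
Under exogeneity and monotonicity, PN = (p₁ − p₀)/p₁.
PN = (0.1388 − 0.033256) / 0.1388 ≈ 0.7604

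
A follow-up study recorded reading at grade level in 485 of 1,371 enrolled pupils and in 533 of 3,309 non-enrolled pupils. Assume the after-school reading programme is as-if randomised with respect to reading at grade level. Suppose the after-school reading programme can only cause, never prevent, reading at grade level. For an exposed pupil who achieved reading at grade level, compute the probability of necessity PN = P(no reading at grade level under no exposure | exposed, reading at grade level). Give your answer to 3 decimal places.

p₁ = P(outcome | exposed) = 485/1371 = 0.35376
p₀ = P(outcome | unexposed) = 533/3309 = 0.16108
Under exogeneity and monotonicity, PN = (p₁ − p₀) / p₁.
PN = (0.35376 − 0.16108) / 0.35376 = 0.19268 / 0.35376 ≈ 0.5447

PN ≈ 0.545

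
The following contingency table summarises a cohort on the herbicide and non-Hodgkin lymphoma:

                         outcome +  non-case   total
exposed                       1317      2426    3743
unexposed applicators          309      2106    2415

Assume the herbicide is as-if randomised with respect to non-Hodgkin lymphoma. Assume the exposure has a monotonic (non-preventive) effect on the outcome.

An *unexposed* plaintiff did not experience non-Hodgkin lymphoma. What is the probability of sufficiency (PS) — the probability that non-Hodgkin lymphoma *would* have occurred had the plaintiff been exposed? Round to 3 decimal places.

p₁ = P(outcome | exposed) = 1317/3743 = 0.35186
p₀ = P(outcome | unexposed) = 309/2415 = 0.12795
Under exogeneity and monotonicity, PS = (p₁ − p₀)/(1 − p₀).
PS = (0.35186 − 0.12795) / 0.87205 ≈ 0.2568

PS ≈ 0.257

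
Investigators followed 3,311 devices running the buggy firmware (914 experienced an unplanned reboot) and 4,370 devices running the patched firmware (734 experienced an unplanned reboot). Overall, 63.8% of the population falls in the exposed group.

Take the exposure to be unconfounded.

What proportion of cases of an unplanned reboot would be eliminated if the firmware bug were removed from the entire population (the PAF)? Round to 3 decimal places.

PAF ≈ 0.291

p₁ = P(outcome | exposed) = 914/3311 = 0.27605
p₀ = P(outcome | unexposed) = 734/4370 = 0.16796
Overall risk P(Y=1) = π·p₁ + (1−π)·p₀ = 0.638×0.27605 + 0.362×0.16796 = 0.23692.
Under exogeneity, PAF = [P(Y=1) − p₀] / P(Y=1).
PAF = (0.23692 − 0.16796) / 0.23692 ≈ 0.2911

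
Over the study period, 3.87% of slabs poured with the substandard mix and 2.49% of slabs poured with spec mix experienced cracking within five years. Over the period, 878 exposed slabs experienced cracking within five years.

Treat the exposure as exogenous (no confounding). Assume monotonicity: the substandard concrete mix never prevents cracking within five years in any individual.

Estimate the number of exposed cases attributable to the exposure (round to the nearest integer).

p₁ = 0.0387, p₀ = 0.0249.
PN = (p₁ − p₀)/p₁ = (0.0387 − 0.0249) / 0.0387 ≈ 0.35659.
Attributable cases ≈ PN × (exposed cases) = 0.35659 × 878 ≈ 313.09.

about 313 cases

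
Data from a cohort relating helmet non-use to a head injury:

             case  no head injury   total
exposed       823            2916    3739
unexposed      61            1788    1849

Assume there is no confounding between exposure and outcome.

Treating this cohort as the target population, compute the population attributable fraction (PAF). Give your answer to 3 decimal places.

p₁ = P(outcome | exposed) = 823/3739 = 0.22011
p₀ = P(outcome | unexposed) = 61/1849 = 0.032991
Exposure prevalence π = 3739/5588 = 0.66911; overall risk P(Y=1) = 0.1582.
Under exogeneity, PAF = [P(Y=1) − p₀]/P(Y=1).
PAF = (0.1582 − 0.032991) / 0.1582 ≈ 0.7915

PAF ≈ 0.791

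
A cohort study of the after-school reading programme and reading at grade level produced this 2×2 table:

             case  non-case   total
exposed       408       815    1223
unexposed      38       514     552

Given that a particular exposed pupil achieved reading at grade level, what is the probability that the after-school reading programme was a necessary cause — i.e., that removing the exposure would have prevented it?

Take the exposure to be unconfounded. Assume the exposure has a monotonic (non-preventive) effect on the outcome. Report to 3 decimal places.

p₁ = P(outcome | exposed) = 408/1223 = 0.33361
p₀ = P(outcome | unexposed) = 38/552 = 0.068841
Under exogeneity and monotonicity, PN = (p₁ − p₀)/p₁.
PN = (0.33361 − 0.068841) / 0.33361 ≈ 0.7936

PN ≈ 0.794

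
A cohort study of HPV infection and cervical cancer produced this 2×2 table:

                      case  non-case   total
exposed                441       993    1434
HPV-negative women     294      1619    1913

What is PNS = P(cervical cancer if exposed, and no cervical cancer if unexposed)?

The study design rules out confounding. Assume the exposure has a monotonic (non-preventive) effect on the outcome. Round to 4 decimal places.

PNS ≈ 0.1538

p₁ = P(outcome | exposed) = 441/1434 = 0.30753
p₀ = P(outcome | unexposed) = 294/1913 = 0.15369
Under exogeneity and monotonicity, PNS = p₁ − p₀.
PNS = 0.30753 − 0.15369 = 0.15385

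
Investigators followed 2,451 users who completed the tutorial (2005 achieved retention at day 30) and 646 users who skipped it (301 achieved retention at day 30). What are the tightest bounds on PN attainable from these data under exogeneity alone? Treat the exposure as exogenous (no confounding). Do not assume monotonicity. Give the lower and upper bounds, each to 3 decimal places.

p₁ = P(outcome | exposed) = 2005/2451 = 0.81803
p₀ = P(outcome | unexposed) = 301/646 = 0.46594
Under exogeneity alone the bounds on PN are max{0,(p₁−p₀)/p₁} ≤ PN ≤ min{1,(1−p₀)/p₁}.
  lower = (p₁ − p₀)/p₁ = 0.35209 / 0.81803 ≈ 0.4304
  upper = min{1, (1 − p₀)/p₁} = 0.53406 / 0.81803 ≈ 0.6529

0.430 ≤ PN ≤ 0.653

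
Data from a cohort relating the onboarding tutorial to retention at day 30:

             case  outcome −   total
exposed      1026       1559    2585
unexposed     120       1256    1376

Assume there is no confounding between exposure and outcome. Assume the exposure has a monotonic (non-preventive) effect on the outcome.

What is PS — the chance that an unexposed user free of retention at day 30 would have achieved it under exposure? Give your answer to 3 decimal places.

p₁ = P(outcome | exposed) = 1026/2585 = 0.39691
p₀ = P(outcome | unexposed) = 120/1376 = 0.087209
Under exogeneity and monotonicity, PS = (p₁ − p₀)/(1 − p₀).
PS = (0.39691 − 0.087209) / 0.91279 ≈ 0.3393

PS ≈ 0.339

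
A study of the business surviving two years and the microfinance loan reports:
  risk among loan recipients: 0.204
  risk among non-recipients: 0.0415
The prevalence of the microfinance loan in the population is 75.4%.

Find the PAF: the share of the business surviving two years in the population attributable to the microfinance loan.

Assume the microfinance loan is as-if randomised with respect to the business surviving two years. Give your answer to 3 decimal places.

Let p₁ = 0.204, p₀ = 0.0415.
Overall risk P(Y=1) = π·p₁ + (1−π)·p₀ = 0.754×0.204 + 0.246×0.0415 = 0.16402.
Under exogeneity, PAF = [P(Y=1) − p₀] / P(Y=1).
PAF = (0.16402 − 0.0415) / 0.16402 ≈ 0.7470

PAF ≈ 0.747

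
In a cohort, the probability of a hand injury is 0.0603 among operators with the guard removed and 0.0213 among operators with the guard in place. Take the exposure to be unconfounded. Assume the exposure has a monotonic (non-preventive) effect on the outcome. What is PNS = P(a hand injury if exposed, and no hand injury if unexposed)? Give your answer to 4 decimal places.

PNS ≈ 0.0390

Let p₁ = 0.0603, p₀ = 0.0213.
Under exogeneity and monotonicity, PNS = p₁ − p₀.
PNS = 0.0603 − 0.0213 = 0.039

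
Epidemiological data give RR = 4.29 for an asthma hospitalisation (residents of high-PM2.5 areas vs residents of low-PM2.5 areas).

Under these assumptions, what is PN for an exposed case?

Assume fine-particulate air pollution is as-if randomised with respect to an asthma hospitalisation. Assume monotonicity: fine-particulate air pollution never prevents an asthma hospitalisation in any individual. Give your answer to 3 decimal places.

Under exogeneity and monotonicity, PN = (RR − 1) / RR = 1 − 1/RR.
PN = (4.29 − 1) / 4.29 = 3.29 / 4.29 ≈ 0.7669

PN ≈ 0.767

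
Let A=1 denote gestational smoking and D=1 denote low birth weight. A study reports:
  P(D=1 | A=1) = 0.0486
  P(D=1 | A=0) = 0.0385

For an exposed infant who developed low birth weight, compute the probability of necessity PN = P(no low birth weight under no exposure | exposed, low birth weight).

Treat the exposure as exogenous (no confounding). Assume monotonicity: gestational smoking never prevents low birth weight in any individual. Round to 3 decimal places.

Let p₁ = 0.0486, p₀ = 0.0385.
Under exogeneity and monotonicity, PN = (p₁ − p₀) / p₁.
PN = (0.0486 − 0.0385) / 0.0486 = 0.0101 / 0.0486 ≈ 0.2078

PN ≈ 0.208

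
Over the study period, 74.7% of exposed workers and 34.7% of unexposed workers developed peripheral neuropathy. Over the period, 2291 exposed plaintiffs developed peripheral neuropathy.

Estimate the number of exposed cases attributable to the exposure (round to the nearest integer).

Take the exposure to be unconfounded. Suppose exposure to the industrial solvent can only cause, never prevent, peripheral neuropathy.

p₁ = 0.747, p₀ = 0.347.
PN = (p₁ − p₀)/p₁ = (0.747 − 0.347) / 0.747 ≈ 0.53548.
Attributable cases ≈ PN × (exposed cases) = 0.53548 × 2291 ≈ 1226.77.

about 1227 cases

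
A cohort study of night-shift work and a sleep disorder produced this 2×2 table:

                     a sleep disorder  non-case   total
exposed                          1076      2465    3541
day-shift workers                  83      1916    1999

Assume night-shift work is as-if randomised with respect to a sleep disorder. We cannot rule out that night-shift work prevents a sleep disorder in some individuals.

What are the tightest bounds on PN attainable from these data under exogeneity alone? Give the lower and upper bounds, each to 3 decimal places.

0.863 ≤ PN ≤ 1.000

p₁ = P(outcome | exposed) = 1076/3541 = 0.30387
p₀ = P(outcome | unexposed) = 83/1999 = 0.041521
Under exogeneity alone the bounds on PN are max{0,(p₁−p₀)/p₁} ≤ PN ≤ min{1,(1−p₀)/p₁}.
  lower = (p₁ − p₀)/p₁ = 0.26235 / 0.30387 ≈ 0.8634
  upper = min{1, (1 − p₀)/p₁} = 0.95848 / 0.30387 ≈ 3.1543 → capped at 1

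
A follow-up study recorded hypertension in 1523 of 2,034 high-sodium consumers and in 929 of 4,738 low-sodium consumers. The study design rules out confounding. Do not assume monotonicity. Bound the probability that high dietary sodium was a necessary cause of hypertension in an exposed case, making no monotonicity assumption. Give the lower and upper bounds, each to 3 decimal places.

0.738 ≤ PN ≤ 1.000

p₁ = P(outcome | exposed) = 1523/2034 = 0.74877
p₀ = P(outcome | unexposed) = 929/4738 = 0.19607
Under exogeneity alone the bounds on PN are max{0,(p₁−p₀)/p₁} ≤ PN ≤ min{1,(1−p₀)/p₁}.
  lower = (p₁ − p₀)/p₁ = 0.5527 / 0.74877 ≈ 0.7381
  upper = min{1, (1 − p₀)/p₁} = 0.80393 / 0.74877 ≈ 1.0737 → capped at 1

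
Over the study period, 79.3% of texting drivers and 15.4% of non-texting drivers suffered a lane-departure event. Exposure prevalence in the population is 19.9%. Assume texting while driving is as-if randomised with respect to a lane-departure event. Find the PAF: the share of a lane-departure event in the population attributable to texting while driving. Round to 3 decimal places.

p₁ = 0.793, p₀ = 0.154.
Overall risk P(Y=1) = π·p₁ + (1−π)·p₀ = 0.199×0.793 + 0.801×0.154 = 0.28116.
Under exogeneity, PAF = [P(Y=1) − p₀] / P(Y=1).
PAF = (0.28116 − 0.154) / 0.28116 ≈ 0.4523

PAF ≈ 0.452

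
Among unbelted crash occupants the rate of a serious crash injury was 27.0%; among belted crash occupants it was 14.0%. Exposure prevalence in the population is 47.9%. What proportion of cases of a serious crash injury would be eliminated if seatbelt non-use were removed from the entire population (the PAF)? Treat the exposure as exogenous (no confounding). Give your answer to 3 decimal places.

PAF ≈ 0.308

p₁ = 0.27, p₀ = 0.14.
Overall risk P(Y=1) = π·p₁ + (1−π)·p₀ = 0.479×0.27 + 0.521×0.14 = 0.20227.
Under exogeneity, PAF = [P(Y=1) − p₀] / P(Y=1).
PAF = (0.20227 − 0.14) / 0.20227 ≈ 0.3079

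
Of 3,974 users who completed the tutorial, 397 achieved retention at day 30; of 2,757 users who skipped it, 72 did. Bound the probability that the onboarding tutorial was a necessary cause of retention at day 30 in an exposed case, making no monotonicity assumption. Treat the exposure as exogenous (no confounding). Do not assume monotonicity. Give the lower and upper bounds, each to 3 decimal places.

0.739 ≤ PN ≤ 1.000

p₁ = P(outcome | exposed) = 397/3974 = 0.099899
p₀ = P(outcome | unexposed) = 72/2757 = 0.026115
Under exogeneity alone the bounds on PN are max{0,(p₁−p₀)/p₁} ≤ PN ≤ min{1,(1−p₀)/p₁}.
  lower = (p₁ − p₀)/p₁ = 0.073784 / 0.099899 ≈ 0.7386
  upper = min{1, (1 − p₀)/p₁} = 0.97388 / 0.099899 ≈ 9.7487 → capped at 1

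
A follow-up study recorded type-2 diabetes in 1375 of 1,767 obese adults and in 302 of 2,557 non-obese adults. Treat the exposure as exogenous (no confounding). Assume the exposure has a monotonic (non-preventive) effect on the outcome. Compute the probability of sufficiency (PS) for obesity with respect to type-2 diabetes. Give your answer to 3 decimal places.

p₁ = P(outcome | exposed) = 1375/1767 = 0.77816
p₀ = P(outcome | unexposed) = 302/2557 = 0.11811
Under exogeneity and monotonicity, PS = (p₁ − p₀) / (1 − p₀).
PS = (0.77816 − 0.11811) / (1 − 0.11811) = 0.66005 / 0.88189 ≈ 0.7484

PS ≈ 0.748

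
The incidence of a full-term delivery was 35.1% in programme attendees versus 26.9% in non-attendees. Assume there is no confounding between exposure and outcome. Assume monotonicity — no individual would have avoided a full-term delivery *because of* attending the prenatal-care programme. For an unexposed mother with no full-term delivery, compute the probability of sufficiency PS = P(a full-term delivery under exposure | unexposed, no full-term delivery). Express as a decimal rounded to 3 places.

PS ≈ 0.112

p₁ = 0.351, p₀ = 0.269.
Under exogeneity and monotonicity, PS = (p₁ − p₀) / (1 − p₀).
PS = (0.351 − 0.269) / (1 − 0.269) = 0.082 / 0.731 ≈ 0.1122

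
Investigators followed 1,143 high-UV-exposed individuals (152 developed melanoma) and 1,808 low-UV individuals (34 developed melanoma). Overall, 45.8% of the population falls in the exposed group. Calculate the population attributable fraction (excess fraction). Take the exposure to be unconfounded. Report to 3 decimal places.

p₁ = P(outcome | exposed) = 152/1143 = 0.13298
p₀ = P(outcome | unexposed) = 34/1808 = 0.018805
Overall risk P(Y=1) = π·p₁ + (1−π)·p₀ = 0.458×0.13298 + 0.542×0.018805 = 0.071099.
Under exogeneity, PAF = [P(Y=1) − p₀] / P(Y=1).
PAF = (0.071099 − 0.018805) / 0.071099 ≈ 0.7355

PAF ≈ 0.736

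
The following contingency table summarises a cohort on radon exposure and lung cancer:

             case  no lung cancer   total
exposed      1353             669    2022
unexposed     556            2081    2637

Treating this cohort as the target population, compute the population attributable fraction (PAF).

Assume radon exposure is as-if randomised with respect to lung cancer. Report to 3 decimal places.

PAF ≈ 0.485

p₁ = P(outcome | exposed) = 1353/2022 = 0.66914
p₀ = P(outcome | unexposed) = 556/2637 = 0.21085
Exposure prevalence π = 2022/4659 = 0.434; overall risk P(Y=1) = 0.40974.
Under exogeneity, PAF = [P(Y=1) − p₀]/P(Y=1).
PAF = (0.40974 − 0.21085) / 0.40974 ≈ 0.4854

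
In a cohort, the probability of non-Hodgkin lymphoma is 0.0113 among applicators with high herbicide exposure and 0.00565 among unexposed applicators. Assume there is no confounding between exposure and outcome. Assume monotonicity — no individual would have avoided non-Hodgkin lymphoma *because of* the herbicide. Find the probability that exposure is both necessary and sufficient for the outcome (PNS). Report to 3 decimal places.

PNS ≈ 0.006

Let p₁ = 0.0113, p₀ = 0.00565.
Under exogeneity and monotonicity, PNS = p₁ − p₀.
PNS = 0.0113 − 0.00565 = 0.00565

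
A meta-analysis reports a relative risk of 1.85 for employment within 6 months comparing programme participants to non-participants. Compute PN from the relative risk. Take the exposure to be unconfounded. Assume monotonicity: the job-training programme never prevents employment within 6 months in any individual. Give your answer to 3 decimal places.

PN ≈ 0.459

Under exogeneity and monotonicity, PN = (RR − 1) / RR = 1 − 1/RR.
PN = (1.85 − 1) / 1.85 = 0.85 / 1.85 ≈ 0.4595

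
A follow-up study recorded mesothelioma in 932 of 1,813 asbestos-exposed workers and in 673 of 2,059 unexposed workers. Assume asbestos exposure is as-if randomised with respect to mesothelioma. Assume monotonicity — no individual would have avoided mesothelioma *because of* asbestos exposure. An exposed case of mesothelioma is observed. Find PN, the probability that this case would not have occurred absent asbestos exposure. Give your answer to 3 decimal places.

PN ≈ 0.364

p₁ = P(outcome | exposed) = 932/1813 = 0.51407
p₀ = P(outcome | unexposed) = 673/2059 = 0.32686
Under exogeneity and monotonicity, PN = (p₁ − p₀) / p₁.
PN = (0.51407 − 0.32686) / 0.51407 = 0.18721 / 0.51407 ≈ 0.3642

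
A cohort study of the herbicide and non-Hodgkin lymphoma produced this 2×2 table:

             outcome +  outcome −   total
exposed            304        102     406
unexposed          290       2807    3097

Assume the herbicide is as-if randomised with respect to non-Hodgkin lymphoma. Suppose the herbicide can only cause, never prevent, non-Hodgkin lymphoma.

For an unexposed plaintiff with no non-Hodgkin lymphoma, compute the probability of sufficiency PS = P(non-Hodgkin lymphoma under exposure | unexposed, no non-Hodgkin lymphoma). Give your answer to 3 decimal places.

PS ≈ 0.723

p₁ = P(outcome | exposed) = 304/406 = 0.74877
p₀ = P(outcome | unexposed) = 290/3097 = 0.093639
Under exogeneity and monotonicity, PS = (p₁ − p₀) / (1 − p₀).
PS = (0.74877 − 0.093639) / (1 − 0.093639) = 0.65513 / 0.90636 ≈ 0.7228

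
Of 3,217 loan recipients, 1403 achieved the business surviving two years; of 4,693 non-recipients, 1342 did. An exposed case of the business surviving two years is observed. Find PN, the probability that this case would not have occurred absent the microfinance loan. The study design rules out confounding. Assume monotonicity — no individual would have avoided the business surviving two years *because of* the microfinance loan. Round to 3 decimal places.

p₁ = P(outcome | exposed) = 1403/3217 = 0.43612
p₀ = P(outcome | unexposed) = 1342/4693 = 0.28596
Under exogeneity and monotonicity, PN = (p₁ − p₀) / p₁.
PN = (0.43612 − 0.28596) / 0.43612 = 0.15016 / 0.43612 ≈ 0.3443

PN ≈ 0.344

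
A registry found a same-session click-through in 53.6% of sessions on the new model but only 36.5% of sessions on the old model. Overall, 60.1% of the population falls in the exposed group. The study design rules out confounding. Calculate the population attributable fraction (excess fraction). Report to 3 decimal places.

p₁ = 0.536, p₀ = 0.365.
Overall risk P(Y=1) = π·p₁ + (1−π)·p₀ = 0.601×0.536 + 0.399×0.365 = 0.46777.
Under exogeneity, PAF = [P(Y=1) − p₀] / P(Y=1).
PAF = (0.46777 − 0.365) / 0.46777 ≈ 0.2197

PAF ≈ 0.220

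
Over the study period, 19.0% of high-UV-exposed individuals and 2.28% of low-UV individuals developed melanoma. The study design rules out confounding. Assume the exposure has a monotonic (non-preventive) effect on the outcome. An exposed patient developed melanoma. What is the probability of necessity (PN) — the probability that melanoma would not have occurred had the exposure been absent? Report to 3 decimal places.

PN ≈ 0.880

p₁ = 0.19, p₀ = 0.0228.
Under exogeneity and monotonicity, PN = (p₁ − p₀) / p₁.
PN = (0.19 − 0.0228) / 0.19 = 0.1672 / 0.19 ≈ 0.8800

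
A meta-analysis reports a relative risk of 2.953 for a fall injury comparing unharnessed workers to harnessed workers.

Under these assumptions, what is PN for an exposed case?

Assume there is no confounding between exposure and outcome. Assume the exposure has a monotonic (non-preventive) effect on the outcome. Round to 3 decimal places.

PN ≈ 0.661

Under exogeneity and monotonicity, PN = (RR − 1) / RR = 1 − 1/RR.
PN = (2.953 − 1) / 2.953 = 1.953 / 2.953 ≈ 0.6614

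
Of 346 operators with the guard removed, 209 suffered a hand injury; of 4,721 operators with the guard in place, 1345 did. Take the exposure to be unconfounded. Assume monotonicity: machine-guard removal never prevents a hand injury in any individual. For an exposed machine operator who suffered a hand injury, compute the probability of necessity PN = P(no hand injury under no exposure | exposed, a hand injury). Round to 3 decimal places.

p₁ = P(outcome | exposed) = 209/346 = 0.60405
p₀ = P(outcome | unexposed) = 1345/4721 = 0.2849
Under exogeneity and monotonicity, PN = (p₁ − p₀) / p₁.
PN = (0.60405 − 0.2849) / 0.60405 = 0.31915 / 0.60405 ≈ 0.5284

PN ≈ 0.528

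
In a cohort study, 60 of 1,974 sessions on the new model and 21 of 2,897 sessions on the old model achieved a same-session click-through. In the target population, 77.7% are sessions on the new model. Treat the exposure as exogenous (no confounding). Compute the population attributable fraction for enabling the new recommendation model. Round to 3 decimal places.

PAF ≈ 0.713

p₁ = P(outcome | exposed) = 60/1974 = 0.030395
p₀ = P(outcome | unexposed) = 21/2897 = 0.0072489
Overall risk P(Y=1) = π·p₁ + (1−π)·p₀ = 0.777×0.030395 + 0.223×0.0072489 = 0.025234.
Under exogeneity, PAF = [P(Y=1) − p₀] / P(Y=1).
PAF = (0.025234 − 0.0072489) / 0.025234 ≈ 0.7127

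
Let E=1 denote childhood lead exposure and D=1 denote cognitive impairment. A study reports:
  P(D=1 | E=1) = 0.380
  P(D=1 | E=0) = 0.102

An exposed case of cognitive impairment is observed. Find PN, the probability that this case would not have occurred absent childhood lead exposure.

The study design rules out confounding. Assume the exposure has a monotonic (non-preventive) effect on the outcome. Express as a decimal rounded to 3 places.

PN ≈ 0.732

Let p₁ = 0.38, p₀ = 0.102.
Under exogeneity and monotonicity, PN = (p₁ − p₀) / p₁.
PN = (0.38 − 0.102) / 0.38 = 0.278 / 0.38 ≈ 0.7316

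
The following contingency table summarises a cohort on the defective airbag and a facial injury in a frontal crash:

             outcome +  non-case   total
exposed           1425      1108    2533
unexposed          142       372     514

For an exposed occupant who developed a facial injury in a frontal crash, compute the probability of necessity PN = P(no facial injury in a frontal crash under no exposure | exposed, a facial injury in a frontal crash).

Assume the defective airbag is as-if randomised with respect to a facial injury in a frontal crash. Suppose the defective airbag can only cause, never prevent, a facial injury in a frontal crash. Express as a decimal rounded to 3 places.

PN ≈ 0.509

p₁ = P(outcome | exposed) = 1425/2533 = 0.56257
p₀ = P(outcome | unexposed) = 142/514 = 0.27626
Under exogeneity and monotonicity, PN = (p₁ − p₀) / p₁.
PN = (0.56257 − 0.27626) / 0.56257 = 0.28631 / 0.56257 ≈ 0.5089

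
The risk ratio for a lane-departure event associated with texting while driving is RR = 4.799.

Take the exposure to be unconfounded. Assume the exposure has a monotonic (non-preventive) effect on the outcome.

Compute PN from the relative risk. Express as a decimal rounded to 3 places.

PN ≈ 0.792

Under exogeneity and monotonicity, PN = (RR − 1) / RR = 1 − 1/RR.
PN = (4.799 − 1) / 4.799 = 3.799 / 4.799 ≈ 0.7916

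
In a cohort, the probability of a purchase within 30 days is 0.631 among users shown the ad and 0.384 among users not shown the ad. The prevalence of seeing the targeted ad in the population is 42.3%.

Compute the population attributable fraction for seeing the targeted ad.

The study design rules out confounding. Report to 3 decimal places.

PAF ≈ 0.214

Let p₁ = 0.631, p₀ = 0.384.
Overall risk P(Y=1) = π·p₁ + (1−π)·p₀ = 0.423×0.631 + 0.577×0.384 = 0.48848.
Under exogeneity, PAF = [P(Y=1) − p₀] / P(Y=1).
PAF = (0.48848 − 0.384) / 0.48848 ≈ 0.2139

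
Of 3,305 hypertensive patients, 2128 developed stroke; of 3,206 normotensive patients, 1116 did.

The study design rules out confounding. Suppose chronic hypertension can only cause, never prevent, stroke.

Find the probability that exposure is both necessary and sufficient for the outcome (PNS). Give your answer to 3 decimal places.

PNS ≈ 0.296

p₁ = P(outcome | exposed) = 2128/3305 = 0.64387
p₀ = P(outcome | unexposed) = 1116/3206 = 0.3481
Under exogeneity and monotonicity, PNS = p₁ − p₀.
PNS = 0.64387 − 0.3481 = 0.29578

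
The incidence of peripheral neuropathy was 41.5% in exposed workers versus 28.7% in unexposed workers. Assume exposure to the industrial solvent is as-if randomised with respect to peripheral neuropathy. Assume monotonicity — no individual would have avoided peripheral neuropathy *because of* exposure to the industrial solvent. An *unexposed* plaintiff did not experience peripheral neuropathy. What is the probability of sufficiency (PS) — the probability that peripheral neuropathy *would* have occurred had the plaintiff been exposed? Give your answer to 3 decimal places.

PS ≈ 0.180

p₁ = 0.415, p₀ = 0.287.
Under exogeneity and monotonicity, PS = (p₁ − p₀) / (1 − p₀).
PS = (0.415 − 0.287) / (1 − 0.287) = 0.128 / 0.713 ≈ 0.1795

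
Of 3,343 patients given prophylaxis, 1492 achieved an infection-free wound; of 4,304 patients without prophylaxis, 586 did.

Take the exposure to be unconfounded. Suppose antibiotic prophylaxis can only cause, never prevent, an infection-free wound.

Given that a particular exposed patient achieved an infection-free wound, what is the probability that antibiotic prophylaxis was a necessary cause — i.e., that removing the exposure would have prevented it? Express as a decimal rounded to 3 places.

PN ≈ 0.695

p₁ = P(outcome | exposed) = 1492/3343 = 0.44631
p₀ = P(outcome | unexposed) = 586/4304 = 0.13615
Under exogeneity and monotonicity, PN = (p₁ − p₀) / p₁.
PN = (0.44631 − 0.13615) / 0.44631 = 0.31015 / 0.44631 ≈ 0.6949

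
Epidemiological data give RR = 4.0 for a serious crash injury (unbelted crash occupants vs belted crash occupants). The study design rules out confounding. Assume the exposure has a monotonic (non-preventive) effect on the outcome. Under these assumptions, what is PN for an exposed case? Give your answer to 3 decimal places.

Under exogeneity and monotonicity, PN = (RR − 1) / RR = 1 − 1/RR.
PN = (4.0 − 1) / 4.0 = 3 / 4.0 ≈ 0.7500

PN ≈ 0.750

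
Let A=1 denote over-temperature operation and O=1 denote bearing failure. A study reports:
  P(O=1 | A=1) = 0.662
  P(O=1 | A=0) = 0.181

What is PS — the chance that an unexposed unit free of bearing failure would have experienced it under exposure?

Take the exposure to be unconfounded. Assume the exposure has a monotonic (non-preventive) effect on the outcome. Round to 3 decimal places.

PS ≈ 0.587

Let p₁ = 0.662, p₀ = 0.181.
Under exogeneity and monotonicity, PS = (p₁ − p₀) / (1 − p₀).
PS = (0.662 − 0.181) / (1 − 0.181) = 0.481 / 0.819 ≈ 0.5873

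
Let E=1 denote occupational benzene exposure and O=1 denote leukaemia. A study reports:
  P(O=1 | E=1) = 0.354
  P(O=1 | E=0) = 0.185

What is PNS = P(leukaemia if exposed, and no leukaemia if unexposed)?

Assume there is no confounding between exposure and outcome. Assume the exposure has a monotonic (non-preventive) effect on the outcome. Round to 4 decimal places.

Let p₁ = 0.354, p₀ = 0.185.
Under exogeneity and monotonicity, PNS = p₁ − p₀.
PNS = 0.354 − 0.185 = 0.169

PNS ≈ 0.1690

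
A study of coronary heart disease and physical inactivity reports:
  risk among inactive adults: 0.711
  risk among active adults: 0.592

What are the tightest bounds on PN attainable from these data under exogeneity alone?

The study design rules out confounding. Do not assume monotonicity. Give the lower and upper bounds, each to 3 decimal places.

0.167 ≤ PN ≤ 0.574

Let p₁ = 0.711, p₀ = 0.592.
Under exogeneity alone the bounds on PN are max{0,(p₁−p₀)/p₁} ≤ PN ≤ min{1,(1−p₀)/p₁}.
  lower = (p₁ − p₀)/p₁ = 0.119 / 0.711 ≈ 0.1674
  upper = min{1, (1 − p₀)/p₁} = 0.408 / 0.711 ≈ 0.5738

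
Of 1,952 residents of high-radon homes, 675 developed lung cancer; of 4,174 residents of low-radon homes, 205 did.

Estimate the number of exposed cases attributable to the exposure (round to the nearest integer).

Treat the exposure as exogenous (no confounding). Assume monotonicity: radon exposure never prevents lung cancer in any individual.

about 579 cases

p₁ = P(outcome | exposed) = 675/1952 = 0.3458
p₀ = P(outcome | unexposed) = 205/4174 = 0.049114
PN = (p₁ − p₀)/p₁ = (0.3458 − 0.049114) / 0.3458 ≈ 0.85797.
Attributable cases ≈ PN × (exposed cases) = 0.85797 × 675 ≈ 579.13.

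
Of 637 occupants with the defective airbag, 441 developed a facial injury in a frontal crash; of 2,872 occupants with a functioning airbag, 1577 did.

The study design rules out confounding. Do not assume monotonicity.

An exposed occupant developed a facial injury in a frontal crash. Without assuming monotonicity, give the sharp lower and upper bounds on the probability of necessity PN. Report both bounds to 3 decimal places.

0.207 ≤ PN ≤ 0.651

p₁ = P(outcome | exposed) = 441/637 = 0.69231
p₀ = P(outcome | unexposed) = 1577/2872 = 0.54909
Under exogeneity alone the bounds on PN are max{0,(p₁−p₀)/p₁} ≤ PN ≤ min{1,(1−p₀)/p₁}.
  lower = (p₁ − p₀)/p₁ = 0.14321 / 0.69231 ≈ 0.2069
  upper = min{1, (1 − p₀)/p₁} = 0.45091 / 0.69231 ≈ 0.6513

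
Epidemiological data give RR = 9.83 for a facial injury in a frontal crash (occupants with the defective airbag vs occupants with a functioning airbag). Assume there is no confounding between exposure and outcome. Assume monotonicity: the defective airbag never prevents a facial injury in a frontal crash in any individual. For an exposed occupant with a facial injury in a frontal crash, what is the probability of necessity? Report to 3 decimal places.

Under exogeneity and monotonicity, PN = (RR − 1) / RR = 1 − 1/RR.
PN = (9.83 − 1) / 9.83 = 8.83 / 9.83 ≈ 0.8983

PN ≈ 0.898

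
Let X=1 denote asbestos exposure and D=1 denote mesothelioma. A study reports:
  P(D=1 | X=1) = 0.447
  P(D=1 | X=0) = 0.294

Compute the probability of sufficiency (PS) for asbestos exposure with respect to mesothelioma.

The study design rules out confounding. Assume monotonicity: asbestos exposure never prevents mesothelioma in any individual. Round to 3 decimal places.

PS ≈ 0.217

Let p₁ = 0.447, p₀ = 0.294.
Under exogeneity and monotonicity, PS = (p₁ − p₀) / (1 − p₀).
PS = (0.447 − 0.294) / (1 − 0.294) = 0.153 / 0.706 ≈ 0.2167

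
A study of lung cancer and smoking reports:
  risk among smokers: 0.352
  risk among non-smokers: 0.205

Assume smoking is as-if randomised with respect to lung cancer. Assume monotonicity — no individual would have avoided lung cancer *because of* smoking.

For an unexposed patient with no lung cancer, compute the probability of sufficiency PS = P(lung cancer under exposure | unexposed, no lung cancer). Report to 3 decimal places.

PS ≈ 0.185

Let p₁ = 0.352, p₀ = 0.205.
Under exogeneity and monotonicity, PS = (p₁ − p₀) / (1 − p₀).
PS = (0.352 − 0.205) / (1 − 0.205) = 0.147 / 0.795 ≈ 0.1849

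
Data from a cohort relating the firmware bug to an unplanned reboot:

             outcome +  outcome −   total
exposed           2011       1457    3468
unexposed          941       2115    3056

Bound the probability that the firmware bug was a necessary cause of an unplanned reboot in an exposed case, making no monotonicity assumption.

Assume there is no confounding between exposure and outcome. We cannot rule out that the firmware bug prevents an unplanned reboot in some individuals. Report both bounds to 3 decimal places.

p₁ = P(outcome | exposed) = 2011/3468 = 0.57987
p₀ = P(outcome | unexposed) = 941/3056 = 0.30792
Under exogeneity alone the bounds on PN are max{0,(p₁−p₀)/p₁} ≤ PN ≤ min{1,(1−p₀)/p₁}.
  lower = (p₁ − p₀)/p₁ = 0.27195 / 0.57987 ≈ 0.4690
  upper = min{1, (1 − p₀)/p₁} = 0.69208 / 0.57987 ≈ 1.1935 → capped at 1

0.469 ≤ PN ≤ 1.000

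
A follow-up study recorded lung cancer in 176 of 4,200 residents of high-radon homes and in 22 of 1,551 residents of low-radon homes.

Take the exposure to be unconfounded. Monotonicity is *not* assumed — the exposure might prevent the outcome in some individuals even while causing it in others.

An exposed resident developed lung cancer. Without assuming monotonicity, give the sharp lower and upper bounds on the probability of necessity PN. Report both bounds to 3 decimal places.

0.662 ≤ PN ≤ 1.000

p₁ = P(outcome | exposed) = 176/4200 = 0.041905
p₀ = P(outcome | unexposed) = 22/1551 = 0.014184
Under exogeneity alone the bounds on PN are max{0,(p₁−p₀)/p₁} ≤ PN ≤ min{1,(1−p₀)/p₁}.
  lower = (p₁ − p₀)/p₁ = 0.02772 / 0.041905 ≈ 0.6615
  upper = min{1, (1 − p₀)/p₁} = 0.98582 / 0.041905 ≈ 23.5251 → capped at 1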